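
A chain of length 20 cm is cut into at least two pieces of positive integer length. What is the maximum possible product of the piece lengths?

Fill f[k] for k=2..20: at each k try every first piece i and multiply by the better of (k−i) uncut or f[k−i].
Small cases: f[2]=1, f[3]=2, f[4]=4, f[5]=6, f[6]=9, f[7]=12, f[8]=18, f[9]=27, f[10]=36, f[11]=54, f[12]=81, f[13]=108.
f[14] = max(1·108, 2·81, 3·54, …, 12·2, 13·1) = 162
f[15] = max(1·162, 2·108, 3·81, …, 13·2, 14·1) = 243
f[16] = max(1·243, 2·162, 3·108, …, 14·2, 15·1) = 324
f[17] = max(1·324, 2·243, 3·162, …, 15·2, 16·1) = 486
f[18] = max(1·486, 2·324, 3·243, …, 16·2, 17·1) = 729
f[19] = max(1·729, 2·486, 3·324, …, 17·2, 18·1) = 972
f[20] = max(1·972, 2·729, 3·486, …, 18·2, 19·1) = 1458
One optimal split: 3 + 3 + 3 + 3 + 3 + 3 + 2; product 3·3·3·3·3·3·2 = 1458.

1458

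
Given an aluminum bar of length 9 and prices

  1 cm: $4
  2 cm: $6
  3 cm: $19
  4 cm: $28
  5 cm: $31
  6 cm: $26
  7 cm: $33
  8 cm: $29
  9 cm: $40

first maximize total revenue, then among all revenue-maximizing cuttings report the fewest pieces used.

3

Let r[k] be the best obtainable value from length k. For each k, try every first piece i and keep the best of price[i] + r[k−i].
r[1] = 4
r[2] = max(4+4, 6+0) = 8
r[3] = max(4+8, 6+4, 19+0) = 19
r[4] = max(4+19, 6+8, 19+4, 28+0) = 28
r[5] = max(4+28, 6+19, 19+8, 28+4, 31+0) = 32
r[6] = max(4+32, 6+28, 19+19, 28+8, 31+4, 26+0) = 38
r[7] = max(4+38, 6+32, 19+28, …, 26+4, 33+0) = 47
r[8] = max(4+47, 6+38, 19+32, …, 33+4, 29+0) = 56
r[9] = max(4+56, 6+47, 19+38, …, 29+4, 40+0) = 60
Maximum revenue is $60.
Now minimize piece count subject to staying optimal: for each k, pieces[k] = 1 + min over i with p[i]+r[k−i]=r[k] of pieces[k−i].
pieces[6] = 2
pieces[7] = 2
pieces[8] = 2
pieces[9] = 3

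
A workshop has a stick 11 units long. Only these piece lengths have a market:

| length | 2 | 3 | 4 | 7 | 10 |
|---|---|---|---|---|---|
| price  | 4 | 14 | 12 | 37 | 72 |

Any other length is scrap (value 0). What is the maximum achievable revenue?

Let best[k] be the best obtainable value from length k. For each k, try every first piece i and keep the best of price[i] + best[k−i].
best[1] = 0
best[2] = 4
best[3] = max(4+0, 14+0) = 14
best[4] = max(4+4, 14+0, 12+0) = 14
best[5] = max(4+14, 14+4, 12+0) = 18
best[6] = max(4+14, 14+14, 12+4) = 28
best[7] = max(4+18, 14+14, 12+14, 37+0) = 37
best[8] = max(4+28, 14+18, 12+14, 37+0) = 37
best[9] = max(4+37, 14+28, 12+18, 37+4) = 42
best[10] = max(4+37, 14+37, 12+28, 37+14, 72+0) = 72
best[11] = max(4+42, 14+37, 12+37, 37+14, 72+0) = 72
One optimal cutting: pieces 10 with 1 unit of scrap → 72.

72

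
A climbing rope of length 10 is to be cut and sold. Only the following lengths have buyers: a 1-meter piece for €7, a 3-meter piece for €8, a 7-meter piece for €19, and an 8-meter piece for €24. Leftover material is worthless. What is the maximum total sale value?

Consider every possible first cut. best[k] is the best of p[i]+best[k−i] over all sellable i≤k.
best[1] = 7
best[2] = 14  (first piece 1, then best[1]=7)
best[3] = 21  (first piece 1, then best[2]=14)
best[4] = 28  (first piece 1, then best[3]=21)
best[5] = 35  (first piece 1, then best[4]=28)
best[6] = 42  (first piece 1, then best[5]=35)
best[7] = 49  (first piece 1, then best[6]=42)
best[8] = 56  (first piece 1, then best[7]=49)
best[9] = 63  (first piece 1, then best[8]=56)
best[10] = 70  (first piece 1, then best[9]=63)
One optimal cutting: 1 + 1 + 1 + 1 + 1 + 1 + 1 + 1 + 1 + 1 → €70.

70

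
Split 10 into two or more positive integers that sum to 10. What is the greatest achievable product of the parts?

Define P[k] = max over 1≤i<k of i · max(k−i, P[k−i]); the inner max lets the remainder stay uncut if that's better.
Small cases: P[2]=1.
P[3] = 1·max(2,1) = 1·2 = 2
P[4] = 2·max(2,1) = 2·2 = 4
P[5] = 2·max(3,2) = 2·3 = 6
P[6] = 3·max(3,2) = 3·3 = 9
P[7] = 2·max(5,6) = 2·6 = 12
P[8] = 2·max(6,9) = 2·9 = 18
P[9] = 3·max(6,9) = 3·9 = 27
P[10] = 2·max(8,18) = 2·18 = 36
One optimal split: 3 + 3 + 2 + 2; product 3·3·2·2 = 36.

36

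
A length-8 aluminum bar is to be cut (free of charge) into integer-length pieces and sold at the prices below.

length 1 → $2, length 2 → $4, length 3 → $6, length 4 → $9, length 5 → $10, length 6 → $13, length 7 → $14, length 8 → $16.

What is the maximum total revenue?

18

Build v[k] bottom-up: v[k] = max over allowed piece i of (p[i] + v[k−i]).
v[1] = 2
v[2] = max(2+2, 4+0) = 4
v[3] = max(2+4, 4+2, 6+0) = 6
v[4] = max(2+6, 4+4, 6+2, 9+0) = 9
v[5] = max(2+9, 4+6, 6+4, 9+2, 10+0) = 11
v[6] = max(2+11, 4+9, 6+6, 9+4, 10+2, 13+0) = 13
v[7] = max(2+13, 4+11, 6+9, …, 13+2, 14+0) = 15
v[8] = max(2+15, 4+13, 6+11, …, 14+2, 16+0) = 18
One optimal cutting: 4 + 4 → $9 + $9 = $18.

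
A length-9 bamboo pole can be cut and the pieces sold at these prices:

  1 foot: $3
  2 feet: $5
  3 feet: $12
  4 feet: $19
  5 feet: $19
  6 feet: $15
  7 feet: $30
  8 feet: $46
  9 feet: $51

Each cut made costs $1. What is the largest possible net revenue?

51

Let net[k] be the best obtainable value from length k. For each k, try every first piece i and keep the best of price[i] + net[k−i] minus the 1 cut fee when i<k.
net[1] = 3
net[2] = max(3+3-1, 5+0) = 5
net[3] = max(3+5-1, 5+3-1, 12+0) = 12
net[4] = max(3+12-1, 5+5-1, 12+3-1, 19+0) = 19
net[5] = max(3+19-1, 5+12-1, 12+5-1, 19+3-1, 19+0) = 21
net[6] = max(3+21-1, 5+19-1, 12+12-1, 19+5-1, 19+3-1, 15+0) = 23
net[7] = max(3+23-1, 5+21-1, 12+19-1, …, 15+3-1, 30+0) = 30
net[8] = max(3+30-1, 5+23-1, 12+21-1, …, 30+3-1, 46+0) = 46
net[9] = max(3+46-1, 5+30-1, 12+23-1, …, 46+3-1, 51+0) = 51
Best is to make no cuts and sell whole for $51.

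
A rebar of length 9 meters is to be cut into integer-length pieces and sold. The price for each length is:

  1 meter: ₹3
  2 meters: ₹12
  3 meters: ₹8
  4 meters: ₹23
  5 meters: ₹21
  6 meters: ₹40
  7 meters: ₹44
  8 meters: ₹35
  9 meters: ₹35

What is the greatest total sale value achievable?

Let R[k] be the best obtainable value from length k. For each k, try every first piece i and keep the best of price[i] + R[k−i].
R[1] = 3
R[2] = max(3+3, 12+0) = 12
R[3] = max(3+12, 12+3, 8+0) = 15
R[4] = max(3+15, 12+12, 8+3, 23+0) = 24
R[5] = max(3+24, 12+15, 8+12, 23+3, 21+0) = 27
R[6] = max(3+27, 12+24, 8+15, 23+12, 21+3, 40+0) = 40
R[7] = max(3+40, 12+27, 8+24, …, 40+3, 44+0) = 44
R[8] = max(3+44, 12+40, 8+27, …, 44+3, 35+0) = 52
R[9] = max(3+52, 12+44, 8+40, …, 35+3, 35+0) = 56
One optimal cutting: 7 + 2 → ₹44 + ₹12 = ₹56.

56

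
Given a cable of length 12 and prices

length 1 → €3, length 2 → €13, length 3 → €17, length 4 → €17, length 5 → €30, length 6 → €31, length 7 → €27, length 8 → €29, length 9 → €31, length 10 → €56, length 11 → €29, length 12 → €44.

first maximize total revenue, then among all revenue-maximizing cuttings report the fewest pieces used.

Build r[k] bottom-up: r[k] = max over allowed piece i of (p[i] + r[k−i]).
r[1] = 3
r[2] = max(3+3, 13+0) = 13
r[3] = max(3+13, 13+3, 17+0) = 17
r[4] = max(3+17, 13+13, 17+3, 17+0) = 26
r[5] = max(3+26, 13+17, 17+13, 17+3, 30+0) = 30
r[6] = max(3+30, 13+26, 17+17, 17+13, 30+3, 31+0) = 39
r[7] = max(3+39, 13+30, 17+26, …, 31+3, 27+0) = 43
r[8] = max(3+43, 13+39, 17+30, …, 27+3, 29+0) = 52
r[9] = max(3+52, 13+43, 17+39, …, 29+3, 31+0) = 56
r[10] = max(3+56, 13+52, 17+43, …, 31+3, 56+0) = 65
r[11] = max(3+65, 13+56, 17+52, …, 56+3, 29+0) = 69
r[12] = max(3+69, 13+65, 17+56, …, 29+3, 44+0) = 78
Maximum revenue is €78.
Now minimize piece count subject to staying optimal: for each k, pieces[k] = 1 + min over i with p[i]+r[k−i]=r[k] of pieces[k−i].
pieces[9] = 3
pieces[10] = 5
pieces[11] = 4
pieces[12] = 6

6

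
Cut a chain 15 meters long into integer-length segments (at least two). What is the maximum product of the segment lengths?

Define prod[k] = max over 1≤i<k of i · max(k−i, prod[k−i]); the inner max lets the remainder stay uncut if that's better.
prod[2] = 1·max(1,0) = 1·1 = 1
prod[3] = 1·max(2,1) = 1·2 = 2
prod[4] = 2·max(2,1) = 2·2 = 4
prod[5] = 2·max(3,2) = 2·3 = 6
prod[6] = 3·max(3,2) = 3·3 = 9
prod[7] = 2·max(5,6) = 2·6 = 12
prod[8] = 2·max(6,9) = 2·9 = 18
prod[9] = 3·max(6,9) = 3·9 = 27
prod[10] = 2·max(8,18) = 2·18 = 36
prod[11] = 2·max(9,27) = 2·27 = 54
prod[12] = 3·max(9,27) = 3·27 = 81
prod[13] = 2·max(11,54) = 2·54 = 108
prod[14] = 2·max(12,81) = 2·81 = 162
prod[15] = 3·max(12,81) = 3·81 = 243
One optimal split: 3 + 3 + 3 + 3 + 3; product 3·3·3·3·3 = 243.

243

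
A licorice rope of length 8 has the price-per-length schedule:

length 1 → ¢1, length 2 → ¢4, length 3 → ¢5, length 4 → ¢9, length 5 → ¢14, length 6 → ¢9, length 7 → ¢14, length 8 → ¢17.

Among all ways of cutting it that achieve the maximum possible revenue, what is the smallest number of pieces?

2

Build r[k] bottom-up: r[k] = max over allowed piece i of (p[i] + r[k−i]).
r[1] = 1
r[2] = 4
r[3] = 5  (first piece 1, then r[2]=4)
r[4] = 9
r[5] = 14
r[6] = 15  (first piece 1, then r[5]=14)
r[7] = 18  (first piece 2, then r[5]=14)
r[8] = 19  (first piece 1, then r[7]=18)
Maximum revenue is ¢19.
Now minimize piece count subject to staying optimal: for each k, pieces[k] = 1 + min over i with p[i]+r[k−i]=r[k] of pieces[k−i].
pieces[5] = 1
pieces[6] = 2
pieces[7] = 2
pieces[8] = 2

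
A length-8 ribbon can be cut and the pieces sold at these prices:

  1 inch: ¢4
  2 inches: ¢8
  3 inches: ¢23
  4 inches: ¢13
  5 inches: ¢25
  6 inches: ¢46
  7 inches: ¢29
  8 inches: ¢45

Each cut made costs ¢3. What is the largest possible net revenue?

Let r[k] be the best obtainable value from length k. For each k, try every first piece i and keep the best of price[i] + r[k−i] minus the 3 cut fee when i<k.
r[1] = 4
r[2] = 8
r[3] = 23
r[4] = 24  (first piece 1, then r[3]=23)
r[5] = 28  (first piece 2, then r[3]=23)
r[6] = 46
r[7] = 47  (first piece 1, then r[6]=46)
r[8] = 51  (first piece 2, then r[6]=46)
One optimal plan: pieces 6 + 2 (1 cut) → ¢54 − ¢3 = ¢51.

51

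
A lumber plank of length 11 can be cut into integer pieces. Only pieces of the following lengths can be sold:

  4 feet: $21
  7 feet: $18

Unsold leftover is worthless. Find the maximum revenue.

Consider every possible first cut. r[k] is the best of p[i]+r[k−i] over all sellable i≤k.
r[1] = 0
r[2] = 0
r[3] = 0
r[4] = 21
r[5] = 21
r[6] = 21
r[7] = max(21+0, 18+0) = 21
r[8] = max(21+21, 18+0) = 42
r[9] = max(21+21, 18+0) = 42
r[10] = max(21+21, 18+0) = 42
r[11] = max(21+21, 18+21) = 42
One optimal cutting: pieces 4 + 4 with 3 feet of scrap → $42.

42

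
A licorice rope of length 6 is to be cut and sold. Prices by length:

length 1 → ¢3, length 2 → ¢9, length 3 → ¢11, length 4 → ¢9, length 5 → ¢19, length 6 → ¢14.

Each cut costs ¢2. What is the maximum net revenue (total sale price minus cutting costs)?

23

Build r[k] bottom-up: r[k] = max over allowed piece i of (p[i] + r[k−i]) − 2 per cut.
r[1] = 3
r[2] = 9
r[3] = 11
r[4] = 16  (first piece 2, then r[2]=9)
r[5] = 19
r[6] = 23  (first piece 2, then r[4]=16)
One optimal plan: pieces 2 + 2 + 2 (2 cuts) → ¢27 − ¢4 = ¢23.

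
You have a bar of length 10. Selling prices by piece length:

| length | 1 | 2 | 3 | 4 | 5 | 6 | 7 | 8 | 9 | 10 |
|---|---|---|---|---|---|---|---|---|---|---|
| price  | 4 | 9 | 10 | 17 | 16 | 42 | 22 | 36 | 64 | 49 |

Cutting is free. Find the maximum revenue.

68

Consider every possible first cut. r[k] is the best of p[i]+r[k−i] over all sellable i≤k.
r[1] = 4
r[2] = max(4+4, 9+0) = 9
r[3] = max(4+9, 9+4, 10+0) = 13
r[4] = max(4+13, 9+9, 10+4, 17+0) = 18
r[5] = max(4+18, 9+13, 10+9, 17+4, 16+0) = 22
r[6] = max(4+22, 9+18, 10+13, 17+9, 16+4, 42+0) = 42
r[7] = max(4+42, 9+22, 10+18, …, 42+4, 22+0) = 46
r[8] = max(4+46, 9+42, 10+22, …, 22+4, 36+0) = 51
r[9] = max(4+51, 9+46, 10+42, …, 36+4, 64+0) = 64
r[10] = max(4+64, 9+51, 10+46, …, 64+4, 49+0) = 68
One optimal cutting: 9 + 1 → $64 + $4 = $68.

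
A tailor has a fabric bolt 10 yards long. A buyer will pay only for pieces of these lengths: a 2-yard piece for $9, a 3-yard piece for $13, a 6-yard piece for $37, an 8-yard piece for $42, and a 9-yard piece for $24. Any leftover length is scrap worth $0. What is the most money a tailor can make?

Build best[k] bottom-up: best[k] = max over allowed piece i of (p[i] + best[k−i]).
best[1] = 0
best[2] = 9
best[3] = max(9+0, 13+0) = 13
best[4] = max(9+9, 13+0) = 18
best[5] = max(9+13, 13+9) = 22
best[6] = max(9+18, 13+13, 37+0) = 37
best[7] = max(9+22, 13+18, 37+0) = 37
best[8] = max(9+37, 13+22, 37+9, 42+0) = 46
best[9] = max(9+37, 13+37, 37+13, 42+0, 24+0) = 50
best[10] = max(9+46, 13+37, 37+18, 42+9, 24+0) = 55
One optimal cutting: 6 + 2 + 2 → $55.

55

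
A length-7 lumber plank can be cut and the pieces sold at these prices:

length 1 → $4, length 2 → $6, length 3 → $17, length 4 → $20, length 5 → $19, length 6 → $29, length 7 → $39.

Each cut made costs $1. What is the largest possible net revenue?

39

Let r[k] be the best obtainable value from length k. For each k, try every first piece i and keep the best of price[i] + r[k−i] minus the 1 cut fee when i<k.
r[1] = 4
r[2] = 7  (first piece 1, then r[1]=4)
r[3] = 17
r[4] = 20  (first piece 1, then r[3]=17)
r[5] = 23  (first piece 1, then r[4]=20)
r[6] = 33  (first piece 3, then r[3]=17)
r[7] = 39
Best is to make no cuts and sell whole for $39.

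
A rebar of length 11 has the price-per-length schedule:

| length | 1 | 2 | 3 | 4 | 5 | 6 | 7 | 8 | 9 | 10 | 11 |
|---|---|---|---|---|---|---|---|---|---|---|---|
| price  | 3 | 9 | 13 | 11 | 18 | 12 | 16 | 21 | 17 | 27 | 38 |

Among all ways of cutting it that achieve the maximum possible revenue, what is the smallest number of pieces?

5

Let r[k] be the best obtainable value from length k. For each k, try every first piece i and keep the best of price[i] + r[k−i].
r[1] = 3
r[2] = 9
r[3] = 13
r[4] = 18  (first piece 2, then r[2]=9)
r[5] = 22  (first piece 2, then r[3]=13)
r[6] = 27  (first piece 2, then r[4]=18)
r[7] = 31  (first piece 2, then r[5]=22)
r[8] = 36  (first piece 2, then r[6]=27)
r[9] = 40  (first piece 2, then r[7]=31)
r[10] = 45  (first piece 2, then r[8]=36)
r[11] = 49  (first piece 2, then r[9]=40)
Maximum revenue is ₹49.
Now minimize piece count subject to staying optimal: for each k, pieces[k] = 1 + min over i with p[i]+r[k−i]=r[k] of pieces[k−i].
pieces[8] = 4
pieces[9] = 4
pieces[10] = 5
pieces[11] = 5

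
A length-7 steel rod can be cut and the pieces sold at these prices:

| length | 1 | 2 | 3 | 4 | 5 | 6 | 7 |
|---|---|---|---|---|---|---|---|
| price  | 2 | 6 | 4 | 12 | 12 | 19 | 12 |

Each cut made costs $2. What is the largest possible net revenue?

Consider every possible first cut. v[k] is the best of p[i]+v[k−i] over all sellable i≤k, charging 2 whenever i<k.
v[1] = 2
v[2] = 6
v[3] = 6  (first piece 1, then v[2]=6)
v[4] = 12
v[5] = 12  (first piece 1, then v[4]=12)
v[6] = 19
v[7] = 19  (first piece 1, then v[6]=19)
One optimal plan: pieces 6 + 1 (1 cut) → $21 − $2 = $19.

19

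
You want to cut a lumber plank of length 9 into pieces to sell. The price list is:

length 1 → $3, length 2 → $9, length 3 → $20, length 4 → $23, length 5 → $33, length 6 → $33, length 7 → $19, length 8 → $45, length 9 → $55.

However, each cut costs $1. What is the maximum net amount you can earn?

58

Let r[k] be the best obtainable value from length k. For each k, try every first piece i and keep the best of price[i] + r[k−i] minus the 1 cut fee when i<k.
r[1] = 3
r[2] = 9
r[3] = 20
r[4] = 23
r[5] = 33
r[6] = 39  (first piece 3, then r[3]=20)
r[7] = 42  (first piece 3, then r[4]=23)
r[8] = 52  (first piece 3, then r[5]=33)
r[9] = 58  (first piece 3, then r[6]=39)
One optimal plan: pieces 3 + 3 + 3 (2 cuts) → $60 − $2 = $58.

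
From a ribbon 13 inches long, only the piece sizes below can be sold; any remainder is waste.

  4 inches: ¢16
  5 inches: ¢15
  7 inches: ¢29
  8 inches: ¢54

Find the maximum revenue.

Build best[k] bottom-up: best[k] = max over allowed piece i of (p[i] + best[k−i]).
best[1] = 0
best[2] = 0
best[3] = 0
best[4] = 16
best[5] = max(16+0, 15+0) = 16
best[6] = max(16+0, 15+0) = 16
best[7] = max(16+0, 15+0, 29+0) = 29
best[8] = max(16+16, 15+0, 29+0, 54+0) = 54
best[9] = max(16+16, 15+16, 29+0, 54+0) = 54
best[10] = max(16+16, 15+16, 29+0, 54+0) = 54
best[11] = max(16+29, 15+16, 29+16, 54+0) = 54
best[12] = max(16+54, 15+29, 29+16, 54+16) = 70
best[13] = max(16+54, 15+54, 29+16, 54+16) = 70
One optimal cutting: pieces 8 + 4 with 1 inch of scrap → ¢70.

70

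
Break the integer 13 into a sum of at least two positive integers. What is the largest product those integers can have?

108

Define prod[k] = max over 1≤i<k of i · max(k−i, prod[k−i]); the inner max lets the remainder stay uncut if that's better.
Small cases: prod[2]=1, prod[3]=2, prod[4]=4, prod[5]=6, prod[6]=9, prod[7]=12, prod[8]=18.
prod[9] = max(1×18, 2×12, 3×9, …, 7×2, 8×1) = 27
prod[10] = max(1×27, 2×18, 3×12, …, 8×2, 9×1) = 36
prod[11] = max(1×36, 2×27, 3×18, …, 9×2, 10×1) = 54
prod[12] = max(1×54, 2×36, 3×27, …, 10×2, 11×1) = 81
prod[13] = max(1×81, 2×54, 3×36, …, 11×2, 12×1) = 108
One optimal split: 3 + 3 + 3 + 2 + 2; product 3×3×3×2×2 = 108.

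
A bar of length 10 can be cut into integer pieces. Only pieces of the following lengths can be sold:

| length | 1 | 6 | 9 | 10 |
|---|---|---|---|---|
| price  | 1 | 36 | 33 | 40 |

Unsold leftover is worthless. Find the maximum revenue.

40

Build best[k] bottom-up: best[k] = max over allowed piece i of (p[i] + best[k−i]).
best[1] = 1
best[2] = 2  (first piece 1, then best[1]=1)
best[3] = 3  (first piece 1, then best[2]=2)
best[4] = 4  (first piece 1, then best[3]=3)
best[5] = 5  (first piece 1, then best[4]=4)
best[6] = max(1+5, 36+0) = 36
best[7] = max(1+36, 36+1) = 37
best[8] = max(1+37, 36+2) = 38
best[9] = max(1+38, 36+3, 33+0) = 39
best[10] = max(1+39, 36+4, 33+1, 40+0) = 40
One optimal cutting: 6 + 1 + 1 + 1 + 1 → €40.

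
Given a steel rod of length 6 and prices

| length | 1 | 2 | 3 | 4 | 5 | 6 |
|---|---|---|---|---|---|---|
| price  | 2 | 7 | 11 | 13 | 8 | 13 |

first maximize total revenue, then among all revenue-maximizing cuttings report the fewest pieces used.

Consider every possible first cut. r[k] is the best of p[i]+r[k−i] over all sellable i≤k.
r[1] = 2
r[2] = max(2+2, 7+0) = 7
r[3] = max(2+7, 7+2, 11+0) = 11
r[4] = max(2+11, 7+7, 11+2, 13+0) = 14
r[5] = max(2+14, 7+11, 11+7, 13+2, 8+0) = 18
r[6] = max(2+18, 7+14, 11+11, 13+7, 8+2, 13+0) = 22
Maximum revenue is $22.
Now minimize piece count subject to staying optimal: for each k, pieces[k] = 1 + min over i with p[i]+r[k−i]=r[k] of pieces[k−i].
pieces[3] = 1
pieces[4] = 2
pieces[5] = 2
pieces[6] = 2

2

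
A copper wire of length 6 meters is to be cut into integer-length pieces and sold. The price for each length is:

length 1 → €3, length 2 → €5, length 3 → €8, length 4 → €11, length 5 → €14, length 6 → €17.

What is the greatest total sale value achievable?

Let r[k] be the best obtainable value from length k. For each k, try every first piece i and keep the best of price[i] + r[k−i].
r[1] = 3
r[2] = 6  (first piece 1, then r[1]=3)
r[3] = 9  (first piece 1, then r[2]=6)
r[4] = 12  (first piece 1, then r[3]=9)
r[5] = 15  (first piece 1, then r[4]=12)
r[6] = 18  (first piece 1, then r[5]=15)
One optimal cutting: 1 + 1 + 1 + 1 + 1 + 1 → €3 + €3 + €3 + €3 + €3 + €3 = €18.

18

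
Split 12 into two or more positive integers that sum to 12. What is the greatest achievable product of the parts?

81

Define f[k] = max over 1≤i<k of i · max(k−i, f[k−i]); the inner max lets the remainder stay uncut if that's better.
f[2] = 1·max(1,0) = 1·1 = 1
f[3] = 1·max(2,1) = 1·2 = 2
f[4] = 2·max(2,1) = 2·2 = 4
f[5] = 2·max(3,2) = 2·3 = 6
f[6] = 3·max(3,2) = 3·3 = 9
f[7] = 2·max(5,6) = 2·6 = 12
f[8] = 2·max(6,9) = 2·9 = 18
f[9] = 3·max(6,9) = 3·9 = 27
f[10] = 2·max(8,18) = 2·18 = 36
f[11] = 2·max(9,27) = 2·27 = 54
f[12] = 3·max(9,27) = 3·27 = 81
One optimal split: 3 + 3 + 3 + 3; product 3·3·3·3 = 81.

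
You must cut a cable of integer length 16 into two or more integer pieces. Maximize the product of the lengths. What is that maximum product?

324

Let m[k] be the best product for length k (with at least one cut). For each first piece i, the rest contributes max(k−i, m[k−i]).
Small cases: m[2]=1, m[3]=2, m[4]=4, m[5]=6, m[6]=9, m[7]=12, m[8]=18, m[9]=27.
m[10] = 2×max(8,18) = 2×18 = 36
m[11] = 2×max(9,27) = 2×27 = 54
m[12] = 3×max(9,27) = 3×27 = 81
m[13] = 2×max(11,54) = 2×54 = 108
m[14] = 2×max(12,81) = 2×81 = 162
m[15] = 3×max(12,81) = 3×81 = 243
m[16] = 2×max(14,162) = 2×162 = 324
One optimal split: 3 + 3 + 3 + 3 + 2 + 2; product 3×3×3×3×2×2 = 324.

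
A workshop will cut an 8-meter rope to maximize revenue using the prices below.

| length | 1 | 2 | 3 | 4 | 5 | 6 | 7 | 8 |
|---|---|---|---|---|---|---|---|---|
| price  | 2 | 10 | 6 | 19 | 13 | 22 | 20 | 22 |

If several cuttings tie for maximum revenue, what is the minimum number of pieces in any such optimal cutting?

Consider every possible first cut. r[k] is the best of p[i]+r[k−i] over all sellable i≤k.
r[1] = 2
r[2] = 10
r[3] = 12  (first piece 1, then r[2]=10)
r[4] = 20  (first piece 2, then r[2]=10)
r[5] = 22  (first piece 1, then r[4]=20)
r[6] = 30  (first piece 2, then r[4]=20)
r[7] = 32  (first piece 1, then r[6]=30)
r[8] = 40  (first piece 2, then r[6]=30)
Maximum revenue is 40.
Now minimize piece count subject to staying optimal: for each k, pieces[k] = 1 + min over i with p[i]+r[k−i]=r[k] of pieces[k−i].
pieces[5] = 3
pieces[6] = 3
pieces[7] = 4
pieces[8] = 4

4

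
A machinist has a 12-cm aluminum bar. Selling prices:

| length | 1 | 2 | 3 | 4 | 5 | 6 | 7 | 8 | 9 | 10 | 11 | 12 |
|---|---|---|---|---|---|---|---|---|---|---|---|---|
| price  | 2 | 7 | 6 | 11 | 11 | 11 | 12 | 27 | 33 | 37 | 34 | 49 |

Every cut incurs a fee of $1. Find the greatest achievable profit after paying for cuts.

Consider every possible first cut. net[k] is the best of p[i]+net[k−i] over all sellable i≤k, charging 1 whenever i<k.
net[1] = 2
net[2] = max(2+2-1, 7+0) = 7
net[3] = max(2+7-1, 7+2-1, 6+0) = 8
net[4] = max(2+8-1, 7+7-1, 6+2-1, 11+0) = 13
net[5] = max(2+13-1, 7+8-1, 6+7-1, 11+2-1, 11+0) = 14
net[6] = max(2+14-1, 7+13-1, 6+8-1, 11+7-1, 11+2-1, 11+0) = 19
net[7] = max(2+19-1, 7+14-1, 6+13-1, …, 11+2-1, 12+0) = 20
net[8] = max(2+20-1, 7+19-1, 6+14-1, …, 12+2-1, 27+0) = 27
net[9] = max(2+27-1, 7+20-1, 6+19-1, …, 27+2-1, 33+0) = 33
net[10] = max(2+33-1, 7+27-1, 6+20-1, …, 33+2-1, 37+0) = 37
net[11] = max(2+37-1, 7+33-1, 6+27-1, …, 37+2-1, 34+0) = 39
net[12] = max(2+39-1, 7+37-1, 6+33-1, …, 34+2-1, 49+0) = 49
Best is to make no cuts and sell whole for $49.

49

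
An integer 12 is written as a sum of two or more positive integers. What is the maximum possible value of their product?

Fill P[k] for k=2..12: at each k try every first piece i and multiply by the better of (k−i) uncut or P[k−i].
Small cases: P[2]=1, P[3]=2, P[4]=4.
P[5] = max(1·4, 2·3, 3·2, 4·1) = 6
P[6] = max(1·6, 2·4, 3·3, 4·2, 5·1) = 9
P[7] = max(1·9, 2·6, 3·4, 4·3, 5·2, 6·1) = 12
P[8] = max(1·12, 2·9, 3·6, …, 6·2, 7·1) = 18
P[9] = max(1·18, 2·12, 3·9, …, 7·2, 8·1) = 27
P[10] = max(1·27, 2·18, 3·12, …, 8·2, 9·1) = 36
P[11] = max(1·36, 2·27, 3·18, …, 9·2, 10·1) = 54
P[12] = max(1·54, 2·36, 3·27, …, 10·2, 11·1) = 81
One optimal split: 3 + 3 + 3 + 3; product 3·3·3·3 = 81.

81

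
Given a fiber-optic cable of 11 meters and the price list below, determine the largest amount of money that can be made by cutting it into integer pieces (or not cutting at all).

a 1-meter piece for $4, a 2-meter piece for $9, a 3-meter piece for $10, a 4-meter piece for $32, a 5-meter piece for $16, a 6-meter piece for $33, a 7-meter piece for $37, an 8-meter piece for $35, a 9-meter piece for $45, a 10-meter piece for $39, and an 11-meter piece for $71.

77

Build R[k] bottom-up: R[k] = max over allowed piece i of (p[i] + R[k−i]).
R[1] = 4
R[2] = max(4+4, 9+0) = 9
R[3] = max(4+9, 9+4, 10+0) = 13
R[4] = max(4+13, 9+9, 10+4, 32+0) = 32
R[5] = max(4+32, 9+13, 10+9, 32+4, 16+0) = 36
R[6] = max(4+36, 9+32, 10+13, 32+9, 16+4, 33+0) = 41
R[7] = max(4+41, 9+36, 10+32, …, 33+4, 37+0) = 45
R[8] = max(4+45, 9+41, 10+36, …, 37+4, 35+0) = 64
R[9] = max(4+64, 9+45, 10+41, …, 35+4, 45+0) = 68
R[10] = max(4+68, 9+64, 10+45, …, 45+4, 39+0) = 73
R[11] = max(4+73, 9+68, 10+64, …, 39+4, 71+0) = 77
One optimal cutting: 4 + 4 + 2 + 1 → $32 + $32 + $9 + $4 = $77.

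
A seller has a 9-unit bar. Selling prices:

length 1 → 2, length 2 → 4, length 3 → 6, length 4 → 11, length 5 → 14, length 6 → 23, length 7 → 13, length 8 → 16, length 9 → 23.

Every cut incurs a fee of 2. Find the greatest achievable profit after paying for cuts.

27

Let net[k] be the best obtainable value from length k. For each k, try every first piece i and keep the best of price[i] + net[k−i] minus the 2 cut fee when i<k.
net[1] = 2
net[2] = max(2+2-2, 4+0) = 4
net[3] = max(2+4-2, 4+2-2, 6+0) = 6
net[4] = max(2+6-2, 4+4-2, 6+2-2, 11+0) = 11
net[5] = max(2+11-2, 4+6-2, 6+4-2, 11+2-2, 14+0) = 14
net[6] = max(2+14-2, 4+11-2, 6+6-2, 11+4-2, 14+2-2, 23+0) = 23
net[7] = max(2+23-2, 4+14-2, 6+11-2, …, 23+2-2, 13+0) = 23
net[8] = max(2+23-2, 4+23-2, 6+14-2, …, 13+2-2, 16+0) = 25
net[9] = max(2+25-2, 4+23-2, 6+23-2, …, 16+2-2, 23+0) = 27
One optimal plan: pieces 6 + 3 (1 cut) → 29 − 2 = 27.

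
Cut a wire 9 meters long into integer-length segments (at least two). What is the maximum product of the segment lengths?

Define f[k] = max over 1≤i<k of i · max(k−i, f[k−i]); the inner max lets the remainder stay uncut if that's better.
f[2] = 1×max(1,0) = 1×1 = 1
f[3] = max(1×2, 2×1) = 2
f[4] = max(1×3, 2×2, 3×1) = 4
f[5] = max(1×4, 2×3, 3×2, 4×1) = 6
f[6] = max(1×6, 2×4, 3×3, 4×2, 5×1) = 9
f[7] = max(1×9, 2×6, 3×4, 4×3, 5×2, 6×1) = 12
f[8] = max(1×12, 2×9, 3×6, …, 6×2, 7×1) = 18
f[9] = max(1×18, 2×12, 3×9, …, 7×2, 8×1) = 27
One optimal split: 3 + 3 + 3; product 3×3×3 = 27.

27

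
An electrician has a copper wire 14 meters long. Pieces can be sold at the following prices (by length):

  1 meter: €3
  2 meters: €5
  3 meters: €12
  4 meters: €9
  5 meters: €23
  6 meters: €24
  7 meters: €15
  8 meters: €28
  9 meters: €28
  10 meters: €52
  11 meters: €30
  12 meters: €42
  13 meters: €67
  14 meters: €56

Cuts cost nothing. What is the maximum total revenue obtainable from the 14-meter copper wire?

Build r[k] bottom-up: r[k] = max over allowed piece i of (p[i] + r[k−i]).
r[1] = 3
r[2] = 6  (first piece 1, then r[1]=3)
r[3] = 12
r[4] = 15  (first piece 1, then r[3]=12)
r[5] = 23
r[6] = 26  (first piece 1, then r[5]=23)
r[7] = 29  (first piece 1, then r[6]=26)
r[8] = 35  (first piece 3, then r[5]=23)
r[9] = 38  (first piece 1, then r[8]=35)
r[10] = 52
r[11] = 55  (first piece 1, then r[10]=52)
r[12] = 58  (first piece 1, then r[11]=55)
r[13] = 67
r[14] = 70  (first piece 1, then r[13]=67)
One optimal cutting: 13 + 1 → €67 + €3 = €70.

70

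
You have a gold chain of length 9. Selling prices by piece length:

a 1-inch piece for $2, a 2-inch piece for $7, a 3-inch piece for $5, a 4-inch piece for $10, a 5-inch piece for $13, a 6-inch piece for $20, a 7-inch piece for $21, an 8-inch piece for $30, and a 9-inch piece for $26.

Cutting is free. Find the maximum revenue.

32

Build R[k] bottom-up: R[k] = max over allowed piece i of (p[i] + R[k−i]).
R[1] = 2
R[2] = 7
R[3] = 9  (first piece 1, then R[2]=7)
R[4] = 14  (first piece 2, then R[2]=7)
R[5] = 16  (first piece 1, then R[4]=14)
R[6] = 21  (first piece 2, then R[4]=14)
R[7] = 23  (first piece 1, then R[6]=21)
R[8] = 30
R[9] = 32  (first piece 1, then R[8]=30)
One optimal cutting: 8 + 1 → $30 + $2 = $32.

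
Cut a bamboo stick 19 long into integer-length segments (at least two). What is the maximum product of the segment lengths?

972

Let m[k] be the best product for length k (with at least one cut). For each first piece i, the rest contributes max(k−i, m[k−i]).
Small cases: m[2]=1, m[3]=2, m[4]=4, m[5]=6, m[6]=9, m[7]=12, m[8]=18, m[9]=27, m[10]=36, m[11]=54, m[12]=81.
m[13] = max(1×81, 2×54, 3×36, …, 11×2, 12×1) = 108
m[14] = max(1×108, 2×81, 3×54, …, 12×2, 13×1) = 162
m[15] = max(1×162, 2×108, 3×81, …, 13×2, 14×1) = 243
m[16] = max(1×243, 2×162, 3×108, …, 14×2, 15×1) = 324
m[17] = max(1×324, 2×243, 3×162, …, 15×2, 16×1) = 486
m[18] = max(1×486, 2×324, 3×243, …, 16×2, 17×1) = 729
m[19] = max(1×729, 2×486, 3×324, …, 17×2, 18×1) = 972
One optimal split: 3 + 3 + 3 + 3 + 3 + 2 + 2; product 3×3×3×3×3×2×2 = 972.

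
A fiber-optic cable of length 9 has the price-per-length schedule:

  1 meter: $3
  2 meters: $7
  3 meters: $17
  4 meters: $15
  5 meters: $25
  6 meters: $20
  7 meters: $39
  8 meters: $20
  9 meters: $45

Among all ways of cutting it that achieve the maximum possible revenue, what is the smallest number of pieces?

Build r[k] bottom-up: r[k] = max over allowed piece i of (p[i] + r[k−i]).
r[1] = 3
r[2] = 7
r[3] = 17
r[4] = 20  (first piece 1, then r[3]=17)
r[5] = 25
r[6] = 34  (first piece 3, then r[3]=17)
r[7] = 39
r[8] = 42  (first piece 1, then r[7]=39)
r[9] = 51  (first piece 3, then r[6]=34)
Maximum revenue is $51.
Now minimize piece count subject to staying optimal: for each k, pieces[k] = 1 + min over i with p[i]+r[k−i]=r[k] of pieces[k−i].
pieces[6] = 2
pieces[7] = 1
pieces[8] = 2
pieces[9] = 3

3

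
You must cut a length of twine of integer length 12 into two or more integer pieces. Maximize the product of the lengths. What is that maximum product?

81

Define g[k] = max over 1≤i<k of i · max(k−i, g[k−i]); the inner max lets the remainder stay uncut if that's better.
g[2] = 1·max(1,0) = 1·1 = 1
g[3] = max(1·2, 2·1) = 2
g[4] = max(1·3, 2·2, 3·1) = 4
g[5] = max(1·4, 2·3, 3·2, 4·1) = 6
g[6] = max(1·6, 2·4, 3·3, 4·2, 5·1) = 9
g[7] = max(1·9, 2·6, 3·4, 4·3, 5·2, 6·1) = 12
g[8] = max(1·12, 2·9, 3·6, …, 6·2, 7·1) = 18
g[9] = max(1·18, 2·12, 3·9, …, 7·2, 8·1) = 27
g[10] = max(1·27, 2·18, 3·12, …, 8·2, 9·1) = 36
g[11] = max(1·36, 2·27, 3·18, …, 9·2, 10·1) = 54
g[12] = max(1·54, 2·36, 3·27, …, 10·2, 11·1) = 81
One optimal split: 3 + 3 + 3 + 3; product 3·3·3·3 = 81.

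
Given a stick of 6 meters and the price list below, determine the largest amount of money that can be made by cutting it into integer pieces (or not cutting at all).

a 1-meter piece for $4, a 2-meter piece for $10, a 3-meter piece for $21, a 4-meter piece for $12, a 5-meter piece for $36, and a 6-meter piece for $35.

42

Build r[k] bottom-up: r[k] = max over allowed piece i of (p[i] + r[k−i]).
r[1] = 4
r[2] = max(4+4, 10+0) = 10
r[3] = max(4+10, 10+4, 21+0) = 21
r[4] = max(4+21, 10+10, 21+4, 12+0) = 25
r[5] = max(4+25, 10+21, 21+10, 12+4, 36+0) = 36
r[6] = max(4+36, 10+25, 21+21, 12+10, 36+4, 35+0) = 42
One optimal cutting: 3 + 3 → $21 + $21 = $42.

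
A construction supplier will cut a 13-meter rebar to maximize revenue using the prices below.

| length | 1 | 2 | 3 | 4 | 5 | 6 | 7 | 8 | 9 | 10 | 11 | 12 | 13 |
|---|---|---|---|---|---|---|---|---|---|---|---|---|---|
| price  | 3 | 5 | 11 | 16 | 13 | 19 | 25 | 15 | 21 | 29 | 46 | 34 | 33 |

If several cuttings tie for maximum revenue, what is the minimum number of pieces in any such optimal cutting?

Let r[k] be the best obtainable value from length k. For each k, try every first piece i and keep the best of price[i] + r[k−i].
r[1] = 3
r[2] = max(3+3, 5+0) = 6
r[3] = max(3+6, 5+3, 11+0) = 11
r[4] = max(3+11, 5+6, 11+3, 16+0) = 16
r[5] = max(3+16, 5+11, 11+6, 16+3, 13+0) = 19
r[6] = max(3+19, 5+16, 11+11, 16+6, 13+3, 19+0) = 22
r[7] = max(3+22, 5+19, 11+16, …, 19+3, 25+0) = 27
r[8] = max(3+27, 5+22, 11+19, …, 25+3, 15+0) = 32
r[9] = max(3+32, 5+27, 11+22, …, 15+3, 21+0) = 35
r[10] = max(3+35, 5+32, 11+27, …, 21+3, 29+0) = 38
r[11] = max(3+38, 5+35, 11+32, …, 29+3, 46+0) = 46
r[12] = max(3+46, 5+38, 11+35, …, 46+3, 34+0) = 49
r[13] = max(3+49, 5+46, 11+38, …, 34+3, 33+0) = 52
Maximum revenue is ₹52.
Now minimize piece count subject to staying optimal: for each k, pieces[k] = 1 + min over i with p[i]+r[k−i]=r[k] of pieces[k−i].
pieces[10] = 3
pieces[11] = 1
pieces[12] = 2
pieces[13] = 3

3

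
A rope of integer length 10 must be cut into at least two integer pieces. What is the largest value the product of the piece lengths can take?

36

Fill g[k] for k=2..10: at each k try every first piece i and multiply by the better of (k−i) uncut or g[k−i].
Small cases: g[2]=1, g[3]=2, g[4]=4, g[5]=6.
g[6] = 3×max(3,2) = 3×3 = 9
g[7] = 2×max(5,6) = 2×6 = 12
g[8] = 2×max(6,9) = 2×9 = 18
g[9] = 3×max(6,9) = 3×9 = 27
g[10] = 2×max(8,18) = 2×18 = 36
One optimal split: 3 + 3 + 2 + 2; product 3×3×2×2 = 36.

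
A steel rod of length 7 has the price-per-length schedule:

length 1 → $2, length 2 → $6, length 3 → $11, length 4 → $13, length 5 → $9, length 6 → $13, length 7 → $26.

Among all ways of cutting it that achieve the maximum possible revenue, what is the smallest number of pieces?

Build r[k] bottom-up: r[k] = max over allowed piece i of (p[i] + r[k−i]).
r[1] = 2
r[2] = 6
r[3] = 11
r[4] = 13  (first piece 1, then r[3]=11)
r[5] = 17  (first piece 2, then r[3]=11)
r[6] = 22  (first piece 3, then r[3]=11)
r[7] = 26
Maximum revenue is $26.
Now minimize piece count subject to staying optimal: for each k, pieces[k] = 1 + min over i with p[i]+r[k−i]=r[k] of pieces[k−i].
pieces[4] = 1
pieces[5] = 2
pieces[6] = 2
pieces[7] = 1

1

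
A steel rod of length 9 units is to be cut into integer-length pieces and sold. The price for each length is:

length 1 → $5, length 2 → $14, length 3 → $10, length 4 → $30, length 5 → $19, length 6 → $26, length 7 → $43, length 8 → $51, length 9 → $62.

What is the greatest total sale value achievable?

Consider every possible first cut. best[k] is the best of p[i]+best[k−i] over all sellable i≤k.
best[1] = 5
best[2] = 14
best[3] = 19  (first piece 1, then best[2]=14)
best[4] = 30
best[5] = 35  (first piece 1, then best[4]=30)
best[6] = 44  (first piece 2, then best[4]=30)
best[7] = 49  (first piece 1, then best[6]=44)
best[8] = 60  (first piece 4, then best[4]=30)
best[9] = 65  (first piece 1, then best[8]=60)
One optimal cutting: 4 + 4 + 1 → $30 + $30 + $5 = $65.

65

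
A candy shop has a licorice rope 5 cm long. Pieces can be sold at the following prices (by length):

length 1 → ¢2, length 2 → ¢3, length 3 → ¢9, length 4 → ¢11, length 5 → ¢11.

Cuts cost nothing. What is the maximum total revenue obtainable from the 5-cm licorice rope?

Consider every possible first cut. best[k] is the best of p[i]+best[k−i] over all sellable i≤k.
best[1] = 2
best[2] = max(2+2, 3+0) = 4
best[3] = max(2+4, 3+2, 9+0) = 9
best[4] = max(2+9, 3+4, 9+2, 11+0) = 11
best[5] = max(2+11, 3+9, 9+4, 11+2, 11+0) = 13
One optimal cutting: 3 + 1 + 1 → ¢9 + ¢2 + ¢2 = ¢13.

13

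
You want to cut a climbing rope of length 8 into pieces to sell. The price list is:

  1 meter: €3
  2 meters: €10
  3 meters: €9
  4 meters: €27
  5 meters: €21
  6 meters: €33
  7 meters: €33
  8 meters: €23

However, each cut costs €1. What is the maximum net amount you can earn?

Let v[k] be the best obtainable value from length k. For each k, try every first piece i and keep the best of price[i] + v[k−i] minus the 1 cut fee when i<k.
v[1] = 3
v[2] = max(3+3-1, 10+0) = 10
v[3] = max(3+10-1, 10+3-1, 9+0) = 12
v[4] = max(3+12-1, 10+10-1, 9+3-1, 27+0) = 27
v[5] = max(3+27-1, 10+12-1, 9+10-1, 27+3-1, 21+0) = 29
v[6] = max(3+29-1, 10+27-1, 9+12-1, 27+10-1, 21+3-1, 33+0) = 36
v[7] = max(3+36-1, 10+29-1, 9+27-1, …, 33+3-1, 33+0) = 38
v[8] = max(3+38-1, 10+36-1, 9+29-1, …, 33+3-1, 23+0) = 53
One optimal plan: pieces 4 + 4 (1 cut) → €54 − €1 = €53.

53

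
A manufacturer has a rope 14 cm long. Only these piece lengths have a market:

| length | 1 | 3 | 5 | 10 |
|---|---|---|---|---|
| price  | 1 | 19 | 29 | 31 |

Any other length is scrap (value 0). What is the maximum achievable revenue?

Let r[k] be the best obtainable value from length k. For each k, try every first piece i and keep the best of price[i] + r[k−i].
r[1] = 1
r[2] = 2  (first piece 1, then r[1]=1)
r[3] = max(1+2, 19+0) = 19
r[4] = max(1+19, 19+1) = 20
r[5] = max(1+20, 19+2, 29+0) = 29
r[6] = max(1+29, 19+19, 29+1) = 38
r[7] = max(1+38, 19+20, 29+2) = 39
r[8] = max(1+39, 19+29, 29+19) = 48
r[9] = max(1+48, 19+38, 29+20) = 57
r[10] = max(1+57, 19+39, 29+29, 31+0) = 58
r[11] = max(1+58, 19+48, 29+38, 31+1) = 67
r[12] = max(1+67, 19+57, 29+39, 31+2) = 76
r[13] = max(1+76, 19+58, 29+48, 31+19) = 77
r[14] = max(1+77, 19+67, 29+57, 31+20) = 86
One optimal cutting: 5 + 3 + 3 + 3 → 86.

86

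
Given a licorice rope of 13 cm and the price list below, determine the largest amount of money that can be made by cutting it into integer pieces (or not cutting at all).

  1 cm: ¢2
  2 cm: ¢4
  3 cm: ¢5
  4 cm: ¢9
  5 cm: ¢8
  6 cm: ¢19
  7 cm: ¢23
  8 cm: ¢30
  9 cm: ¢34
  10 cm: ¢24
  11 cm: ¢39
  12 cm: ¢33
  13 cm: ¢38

Build v[k] bottom-up: v[k] = max over allowed piece i of (p[i] + v[k−i]).
v[1] = 2
v[2] = max(2+2, 4+0) = 4
v[3] = max(2+4, 4+2, 5+0) = 6
v[4] = max(2+6, 4+4, 5+2, 9+0) = 9
v[5] = max(2+9, 4+6, 5+4, 9+2, 8+0) = 11
v[6] = max(2+11, 4+9, 5+6, 9+4, 8+2, 19+0) = 19
v[7] = max(2+19, 4+11, 5+9, …, 19+2, 23+0) = 23
v[8] = max(2+23, 4+19, 5+11, …, 23+2, 30+0) = 30
v[9] = max(2+30, 4+23, 5+19, …, 30+2, 34+0) = 34
v[10] = max(2+34, 4+30, 5+23, …, 34+2, 24+0) = 36
v[11] = max(2+36, 4+34, 5+30, …, 24+2, 39+0) = 39
v[12] = max(2+39, 4+36, 5+34, …, 39+2, 33+0) = 41
v[13] = max(2+41, 4+39, 5+36, …, 33+2, 38+0) = 43
One optimal cutting: 11 + 1 + 1 → ¢39 + ¢2 + ¢2 = ¢43.

43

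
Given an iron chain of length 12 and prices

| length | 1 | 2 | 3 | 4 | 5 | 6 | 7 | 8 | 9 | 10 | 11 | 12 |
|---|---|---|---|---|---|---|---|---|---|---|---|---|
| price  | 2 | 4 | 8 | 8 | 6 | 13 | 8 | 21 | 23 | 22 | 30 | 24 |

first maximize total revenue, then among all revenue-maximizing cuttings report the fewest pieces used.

Consider every possible first cut. r[k] is the best of p[i]+r[k−i] over all sellable i≤k.
r[1] = 2
r[2] = max(2+2, 4+0) = 4
r[3] = max(2+4, 4+2, 8+0) = 8
r[4] = max(2+8, 4+4, 8+2, 8+0) = 10
r[5] = max(2+10, 4+8, 8+4, 8+2, 6+0) = 12
r[6] = max(2+12, 4+10, 8+8, 8+4, 6+2, 13+0) = 16
r[7] = max(2+16, 4+12, 8+10, …, 13+2, 8+0) = 18
r[8] = max(2+18, 4+16, 8+12, …, 8+2, 21+0) = 21
r[9] = max(2+21, 4+18, 8+16, …, 21+2, 23+0) = 24
r[10] = max(2+24, 4+21, 8+18, …, 23+2, 22+0) = 26
r[11] = max(2+26, 4+24, 8+21, …, 22+2, 30+0) = 30
r[12] = max(2+30, 4+26, 8+24, …, 30+2, 24+0) = 32
Maximum revenue is $32.
Now minimize piece count subject to staying optimal: for each k, pieces[k] = 1 + min over i with p[i]+r[k−i]=r[k] of pieces[k−i].
pieces[9] = 3
pieces[10] = 4
pieces[11] = 1
pieces[12] = 2

2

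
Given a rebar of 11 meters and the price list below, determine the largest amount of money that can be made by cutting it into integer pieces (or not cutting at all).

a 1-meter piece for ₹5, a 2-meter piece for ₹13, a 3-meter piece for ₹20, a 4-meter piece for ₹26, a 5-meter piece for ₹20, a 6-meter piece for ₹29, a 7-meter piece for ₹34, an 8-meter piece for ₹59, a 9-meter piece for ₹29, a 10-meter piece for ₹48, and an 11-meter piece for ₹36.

Consider every possible first cut. R[k] is the best of p[i]+R[k−i] over all sellable i≤k.
R[1] = 5
R[2] = max(5+5, 13+0) = 13
R[3] = max(5+13, 13+5, 20+0) = 20
R[4] = max(5+20, 13+13, 20+5, 26+0) = 26
R[5] = max(5+26, 13+20, 20+13, 26+5, 20+0) = 33
R[6] = max(5+33, 13+26, 20+20, 26+13, 20+5, 29+0) = 40
R[7] = max(5+40, 13+33, 20+26, …, 29+5, 34+0) = 46
R[8] = max(5+46, 13+40, 20+33, …, 34+5, 59+0) = 59
R[9] = max(5+59, 13+46, 20+40, …, 59+5, 29+0) = 64
R[10] = max(5+64, 13+59, 20+46, …, 29+5, 48+0) = 72
R[11] = max(5+72, 13+64, 20+59, …, 48+5, 36+0) = 79
One optimal cutting: 8 + 3 → ₹59 + ₹20 = ₹79.

79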